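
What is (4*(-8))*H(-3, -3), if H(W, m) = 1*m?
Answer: 96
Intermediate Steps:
H(W, m) = m
(4*(-8))*H(-3, -3) = (4*(-8))*(-3) = -32*(-3) = 96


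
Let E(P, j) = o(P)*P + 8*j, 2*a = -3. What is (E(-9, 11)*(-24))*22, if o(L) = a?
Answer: -53592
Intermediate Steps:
a = -3/2 (a = (½)*(-3) = -3/2 ≈ -1.5000)
o(L) = -3/2
E(P, j) = 8*j - 3*P/2 (E(P, j) = -3*P/2 + 8*j = 8*j - 3*P/2)
(E(-9, 11)*(-24))*22 = ((8*11 - 3/2*(-9))*(-24))*22 = ((88 + 27/2)*(-24))*22 = ((203/2)*(-24))*22 = -2436*22 = -53592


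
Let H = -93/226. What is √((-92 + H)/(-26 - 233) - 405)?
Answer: I*√1386400325590/58534 ≈ 20.116*I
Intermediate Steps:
H = -93/226 (H = -93*1/226 = -93/226 ≈ -0.41150)
√((-92 + H)/(-26 - 233) - 405) = √((-92 - 93/226)/(-26 - 233) - 405) = √(-20885/226/(-259) - 405) = √(-20885/226*(-1/259) - 405) = √(20885/58534 - 405) = √(-23685385/58534) = I*√1386400325590/58534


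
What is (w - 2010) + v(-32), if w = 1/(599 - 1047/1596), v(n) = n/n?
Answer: -639502339/318319 ≈ -2009.0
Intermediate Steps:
v(n) = 1
w = 532/318319 (w = 1/(599 - 1047*1/1596) = 1/(599 - 349/532) = 1/(318319/532) = 532/318319 ≈ 0.0016713)
(w - 2010) + v(-32) = (532/318319 - 2010) + 1 = -639820658/318319 + 1 = -639502339/318319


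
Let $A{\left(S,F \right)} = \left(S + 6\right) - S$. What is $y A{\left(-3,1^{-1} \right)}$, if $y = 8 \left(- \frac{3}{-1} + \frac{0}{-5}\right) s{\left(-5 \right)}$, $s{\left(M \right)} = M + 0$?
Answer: $-720$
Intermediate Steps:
$s{\left(M \right)} = M$
$A{\left(S,F \right)} = 6$ ($A{\left(S,F \right)} = \left(6 + S\right) - S = 6$)
$y = -120$ ($y = 8 \left(- \frac{3}{-1} + \frac{0}{-5}\right) \left(-5\right) = 8 \left(\left(-3\right) \left(-1\right) + 0 \left(- \frac{1}{5}\right)\right) \left(-5\right) = 8 \left(3 + 0\right) \left(-5\right) = 8 \cdot 3 \left(-5\right) = 24 \left(-5\right) = -120$)
$y A{\left(-3,1^{-1} \right)} = \left(-120\right) 6 = -720$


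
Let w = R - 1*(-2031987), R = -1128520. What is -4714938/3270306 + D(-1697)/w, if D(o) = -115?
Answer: -710027829206/492435591817 ≈ -1.4419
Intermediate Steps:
w = 903467 (w = -1128520 - 1*(-2031987) = -1128520 + 2031987 = 903467)
-4714938/3270306 + D(-1697)/w = -4714938/3270306 - 115/903467 = -4714938*1/3270306 - 115*1/903467 = -785823/545051 - 115/903467 = -710027829206/492435591817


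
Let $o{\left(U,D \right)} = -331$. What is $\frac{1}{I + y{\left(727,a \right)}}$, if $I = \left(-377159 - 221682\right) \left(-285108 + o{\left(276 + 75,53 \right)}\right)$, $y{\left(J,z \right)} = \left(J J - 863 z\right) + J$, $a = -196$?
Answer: $\frac{1}{170933274603} \approx 5.8502 \cdot 10^{-12}$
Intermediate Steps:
$y{\left(J,z \right)} = J + J^{2} - 863 z$ ($y{\left(J,z \right)} = \left(J^{2} - 863 z\right) + J = J + J^{2} - 863 z$)
$I = 170932576199$ ($I = \left(-377159 - 221682\right) \left(-285108 - 331\right) = \left(-598841\right) \left(-285439\right) = 170932576199$)
$\frac{1}{I + y{\left(727,a \right)}} = \frac{1}{170932576199 + \left(727 + 727^{2} - -169148\right)} = \frac{1}{170932576199 + \left(727 + 528529 + 169148\right)} = \frac{1}{170932576199 + 698404} = \frac{1}{170933274603}$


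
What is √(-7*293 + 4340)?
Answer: √2289 ≈ 47.844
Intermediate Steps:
√(-7*293 + 4340) = √(-1*2051 + 4340) = √(-2051 + 4340) = √2289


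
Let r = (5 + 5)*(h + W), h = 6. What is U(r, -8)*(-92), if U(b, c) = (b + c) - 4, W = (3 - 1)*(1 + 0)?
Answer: -6256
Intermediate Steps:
W = 2 (W = 2*1 = 2)
r = 80 (r = (5 + 5)*(6 + 2) = 10*8 = 80)
U(b, c) = -4 + b + c
U(r, -8)*(-92) = (-4 + 80 - 8)*(-92) = 68*(-92) = -6256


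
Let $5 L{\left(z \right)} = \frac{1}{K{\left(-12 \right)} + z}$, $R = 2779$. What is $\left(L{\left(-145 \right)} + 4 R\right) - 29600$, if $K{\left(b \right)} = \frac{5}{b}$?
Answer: $- \frac{161272912}{8725} \approx -18484.0$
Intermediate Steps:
$L{\left(z \right)} = \frac{1}{5 \left(- \frac{5}{12} + z\right)}$ ($L{\left(z \right)} = \frac{1}{5 \left(\frac{5}{-12} + z\right)} = \frac{1}{5 \left(5 \left(- \frac{1}{12}\right) + z\right)} = \frac{1}{5 \left(- \frac{5}{12} + z\right)}$)
$\left(L{\left(-145 \right)} + 4 R\right) - 29600 = \left(\frac{12}{5 \left(-5 + 12 \left(-145\right)\right)} + 4 \cdot 2779\right) - 29600 = \left(\frac{12}{5 \left(-5 - 1740\right)} + 11116\right) - 29600 = \left(\frac{12}{5 \left(-1745\right)} + 11116\right) - 29600 = \left(\frac{12}{5} \left(- \frac{1}{1745}\right) + 11116\right) - 29600 = \left(- \frac{12}{8725} + 11116\right) - 29600 = \frac{96987088}{8725} - 29600 = - \frac{161272912}{8725}$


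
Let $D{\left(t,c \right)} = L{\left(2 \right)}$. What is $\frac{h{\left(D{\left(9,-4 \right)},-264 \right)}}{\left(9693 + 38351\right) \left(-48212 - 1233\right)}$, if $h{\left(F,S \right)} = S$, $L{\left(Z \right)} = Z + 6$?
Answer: $\frac{6}{53989445} \approx 1.1113 \cdot 10^{-7}$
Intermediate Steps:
$L{\left(Z \right)} = 6 + Z$
$D{\left(t,c \right)} = 8$ ($D{\left(t,c \right)} = 6 + 2 = 8$)
$\frac{h{\left(D{\left(9,-4 \right)},-264 \right)}}{\left(9693 + 38351\right) \left(-48212 - 1233\right)} = - \frac{264}{\left(9693 + 38351\right) \left(-48212 - 1233\right)} = - \frac{264}{48044 \left(-49445\right)} = - \frac{264}{-2375535580} = \left(-264\right) \left(- \frac{1}{2375535580}\right) = \frac{6}{53989445}$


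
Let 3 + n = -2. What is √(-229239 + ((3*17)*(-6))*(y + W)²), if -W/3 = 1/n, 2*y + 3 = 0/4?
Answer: 3*I*√2549854/10 ≈ 479.05*I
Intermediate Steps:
n = -5 (n = -3 - 2 = -5)
y = -3/2 (y = -3/2 + (0/4)/2 = -3/2 + (0*(¼))/2 = -3/2 + (½)*0 = -3/2 + 0 = -3/2 ≈ -1.5000)
W = ⅗ (W = -3/(-5) = -3*(-⅕) = ⅗ ≈ 0.60000)
√(-229239 + ((3*17)*(-6))*(y + W)²) = √(-229239 + ((3*17)*(-6))*(-3/2 + ⅗)²) = √(-229239 + (51*(-6))*(-9/10)²) = √(-229239 - 306*81/100) = √(-229239 - 12393/50) = √(-11474343/50) = 3*I*√2549854/10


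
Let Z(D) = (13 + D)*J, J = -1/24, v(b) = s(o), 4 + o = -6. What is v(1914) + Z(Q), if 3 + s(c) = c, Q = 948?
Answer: -1273/24 ≈ -53.042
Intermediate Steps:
o = -10 (o = -4 - 6 = -10)
s(c) = -3 + c
v(b) = -13 (v(b) = -3 - 10 = -13)
J = -1/24 (J = -1*1/24 = -1/24 ≈ -0.041667)
Z(D) = -13/24 - D/24 (Z(D) = (13 + D)*(-1/24) = -13/24 - D/24)
v(1914) + Z(Q) = -13 + (-13/24 - 1/24*948) = -13 + (-13/24 - 79/2) = -13 - 961/24 = -1273/24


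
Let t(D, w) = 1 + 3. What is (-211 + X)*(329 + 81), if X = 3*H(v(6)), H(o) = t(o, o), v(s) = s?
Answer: -81590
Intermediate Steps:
t(D, w) = 4
H(o) = 4
X = 12 (X = 3*4 = 12)
(-211 + X)*(329 + 81) = (-211 + 12)*(329 + 81) = -199*410 = -81590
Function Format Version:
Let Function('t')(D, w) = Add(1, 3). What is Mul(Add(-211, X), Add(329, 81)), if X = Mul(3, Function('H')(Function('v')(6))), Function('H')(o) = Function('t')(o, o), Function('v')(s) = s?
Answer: -81590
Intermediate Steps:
Function('t')(D, w) = 4
Function('H')(o) = 4
X = 12 (X = Mul(3, 4) = 12)
Mul(Add(-211, X), Add(329, 81)) = Mul(Add(-211, 12), Add(329, 81)) = Mul(-199, 410) = -81590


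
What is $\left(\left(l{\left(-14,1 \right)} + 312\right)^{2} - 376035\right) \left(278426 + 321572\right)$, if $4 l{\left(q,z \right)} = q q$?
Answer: $-147427908572$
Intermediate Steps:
$l{\left(q,z \right)} = \frac{q^{2}}{4}$ ($l{\left(q,z \right)} = \frac{q q}{4} = \frac{q^{2}}{4}$)
$\left(\left(l{\left(-14,1 \right)} + 312\right)^{2} - 376035\right) \left(278426 + 321572\right) = \left(\left(\frac{\left(-14\right)^{2}}{4} + 312\right)^{2} - 376035\right) \left(278426 + 321572\right) = \left(\left(\frac{1}{4} \cdot 196 + 312\right)^{2} - 376035\right) 599998 = \left(\left(49 + 312\right)^{2} - 376035\right) 599998 = \left(361^{2} - 376035\right) 599998 = \left(130321 - 376035\right) 599998 = \left(-245714\right) 599998 = -147427908572$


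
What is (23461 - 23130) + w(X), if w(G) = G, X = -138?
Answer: 193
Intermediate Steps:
(23461 - 23130) + w(X) = (23461 - 23130) - 138 = 331 - 138 = 193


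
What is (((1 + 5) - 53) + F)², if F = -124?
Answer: 29241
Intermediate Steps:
(((1 + 5) - 53) + F)² = (((1 + 5) - 53) - 124)² = ((6 - 53) - 124)² = (-47 - 124)² = (-171)² = 29241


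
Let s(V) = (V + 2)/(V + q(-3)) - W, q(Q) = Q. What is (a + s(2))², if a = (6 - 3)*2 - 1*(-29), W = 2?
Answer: 841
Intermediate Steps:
s(V) = -2 + (2 + V)/(-3 + V) (s(V) = (V + 2)/(V - 3) - 1*2 = (2 + V)/(-3 + V) - 2 = -2 + (2 + V)/(-3 + V))
a = 35 (a = 3*2 + 29 = 6 + 29 = 35)
(a + s(2))² = (35 + (8 - 1*2)/(-3 + 2))² = (35 + (8 - 2)/(-1))² = (35 - 1*6)² = (35 - 6)² = 29² = 841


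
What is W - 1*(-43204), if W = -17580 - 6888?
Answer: 18736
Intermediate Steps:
W = -24468
W - 1*(-43204) = -24468 - 1*(-43204) = -24468 + 43204 = 18736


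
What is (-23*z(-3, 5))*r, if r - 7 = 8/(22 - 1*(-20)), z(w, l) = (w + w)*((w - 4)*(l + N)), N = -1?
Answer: -27784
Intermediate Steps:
z(w, l) = 2*w*(-1 + l)*(-4 + w) (z(w, l) = (w + w)*((w - 4)*(l - 1)) = (2*w)*((-4 + w)*(-1 + l)) = (2*w)*((-1 + l)*(-4 + w)) = 2*w*(-1 + l)*(-4 + w))
r = 151/21 (r = 7 + 8/(22 - 1*(-20)) = 7 + 8/(22 + 20) = 7 + 8/42 = 7 + 8*(1/42) = 7 + 4/21 = 151/21 ≈ 7.1905)
(-23*z(-3, 5))*r = -46*(-3)*(4 - 1*(-3) - 4*5 + 5*(-3))*(151/21) = -46*(-3)*(4 + 3 - 20 - 15)*(151/21) = -46*(-3)*(-28)*(151/21) = -23*168*(151/21) = -3864*151/21 = -27784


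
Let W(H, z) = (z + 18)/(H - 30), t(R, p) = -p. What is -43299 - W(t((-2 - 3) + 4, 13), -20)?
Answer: -1861859/43 ≈ -43299.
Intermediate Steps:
W(H, z) = (18 + z)/(-30 + H)
-43299 - W(t((-2 - 3) + 4, 13), -20) = -43299 - (18 - 20)/(-30 - 1*13) = -43299 - (-2)/(-30 - 13) = -43299 - (-2)/(-43) = -43299 - (-1)*(-2)/43 = -43299 - 1*2/43 = -43299 - 2/43 = -1861859/43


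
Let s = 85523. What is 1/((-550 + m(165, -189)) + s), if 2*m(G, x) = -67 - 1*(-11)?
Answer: 1/84945 ≈ 1.1772e-5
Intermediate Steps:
m(G, x) = -28 (m(G, x) = (-67 - 1*(-11))/2 = (-67 + 11)/2 = (1/2)*(-56) = -28)
1/((-550 + m(165, -189)) + s) = 1/((-550 - 28) + 85523) = 1/(-578 + 85523) = 1/84945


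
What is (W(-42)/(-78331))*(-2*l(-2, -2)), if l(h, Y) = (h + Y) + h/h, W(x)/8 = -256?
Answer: 12288/78331 ≈ 0.15687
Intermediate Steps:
W(x) = -2048 (W(x) = 8*(-256) = -2048)
l(h, Y) = 1 + Y + h (l(h, Y) = (Y + h) + 1 = 1 + Y + h)
(W(-42)/(-78331))*(-2*l(-2, -2)) = (-2048/(-78331))*(-2*(1 - 2 - 2)) = (-2048*(-1/78331))*(-2*(-3)) = (2048/78331)*6 = 12288/78331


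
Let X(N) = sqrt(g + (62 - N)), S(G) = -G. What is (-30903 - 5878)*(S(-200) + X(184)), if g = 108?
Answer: -7356200 - 36781*I*sqrt(14) ≈ -7.3562e+6 - 1.3762e+5*I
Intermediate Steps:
X(N) = sqrt(170 - N) (X(N) = sqrt(108 + (62 - N)) = sqrt(170 - N))
(-30903 - 5878)*(S(-200) + X(184)) = (-30903 - 5878)*(-1*(-200) + sqrt(170 - 1*184)) = -36781*(200 + sqrt(170 - 184)) = -36781*(200 + sqrt(-14)) = -36781*(200 + I*sqrt(14)) = -7356200 - 36781*I*sqrt(14)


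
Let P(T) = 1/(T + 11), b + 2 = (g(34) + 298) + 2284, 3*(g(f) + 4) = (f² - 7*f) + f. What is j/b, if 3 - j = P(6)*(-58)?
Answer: 327/147560 ≈ 0.0022160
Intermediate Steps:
g(f) = -4 - 2*f + f²/3 (g(f) = -4 + ((f² - 7*f) + f)/3 = -4 + (f² - 6*f)/3 = -4 + (-2*f + f²/3) = -4 - 2*f + f²/3)
b = 8680/3 (b = -2 + (((-4 - 2*34 + (⅓)*34²) + 298) + 2284) = -2 + (((-4 - 68 + (⅓)*1156) + 298) + 2284) = -2 + (((-4 - 68 + 1156/3) + 298) + 2284) = -2 + ((940/3 + 298) + 2284) = -2 + (1834/3 + 2284) = -2 + 8686/3 = 8680/3 ≈ 2893.3)
P(T) = 1/(11 + T)
j = 109/17 (j = 3 - (-58)/(11 + 6) = 3 - (-58)/17 = 3 - 1*(-58/17) = 3 + 58/17 = 109/17 ≈ 6.4118)
j/b = 109/(17*(8680/3)) = (109/17)*(3/8680) = 327/147560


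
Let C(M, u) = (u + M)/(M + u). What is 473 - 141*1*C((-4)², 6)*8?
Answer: -655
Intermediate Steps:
C(M, u) = 1 (C(M, u) = (M + u)/(M + u) = 1)
473 - 141*1*C((-4)², 6)*8 = 473 - 141*1*1*8 = 473 - 141*8 = 473 - 1128 = -655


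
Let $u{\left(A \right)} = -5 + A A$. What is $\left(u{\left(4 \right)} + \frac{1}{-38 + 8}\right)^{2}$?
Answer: $\frac{108241}{900} \approx 120.27$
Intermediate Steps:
$u{\left(A \right)} = -5 + A^{2}$
$\left(u{\left(4 \right)} + \frac{1}{-38 + 8}\right)^{2} = \left(\left(-5 + 4^{2}\right) + \frac{1}{-38 + 8}\right)^{2} = \left(\left(-5 + 16\right) + \frac{1}{-30}\right)^{2} = \left(11 - \frac{1}{30}\right)^{2} = \left(\frac{329}{30}\right)^{2} = \frac{108241}{900}$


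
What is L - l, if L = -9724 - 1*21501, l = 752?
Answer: -31977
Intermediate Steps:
L = -31225 (L = -9724 - 21501 = -31225)
L - l = -31225 - 1*752 = -31225 - 752 = -31977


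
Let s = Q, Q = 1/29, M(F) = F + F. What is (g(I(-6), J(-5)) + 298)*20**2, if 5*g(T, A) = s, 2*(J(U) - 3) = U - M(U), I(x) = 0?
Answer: 3456880/29 ≈ 1.1920e+5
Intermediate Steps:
M(F) = 2*F
Q = 1/29 ≈ 0.034483
s = 1/29 ≈ 0.034483
J(U) = 3 - U/2 (J(U) = 3 + (U - 2*U)/2 = 3 + (-U)/2 = 3 - U/2)
g(T, A) = 1/145 (g(T, A) = (1/5)*(1/29) = 1/145)
(g(I(-6), J(-5)) + 298)*20**2 = (1/145 + 298)*20**2 = (43211/145)*400 = 3456880/29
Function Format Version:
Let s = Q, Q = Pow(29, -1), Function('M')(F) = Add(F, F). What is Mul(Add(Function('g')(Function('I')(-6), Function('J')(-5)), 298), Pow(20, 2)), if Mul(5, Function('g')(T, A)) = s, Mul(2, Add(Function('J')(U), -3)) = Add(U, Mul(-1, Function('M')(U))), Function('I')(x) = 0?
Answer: Rational(3456880, 29) ≈ 1.1920e+5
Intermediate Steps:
Function('M')(F) = Mul(2, F)
Q = Rational(1, 29) ≈ 0.034483
s = Rational(1, 29) ≈ 0.034483
Function('J')(U) = Add(3, Mul(Rational(-1, 2), U)) (Function('J')(U) = Add(3, Mul(Rational(1, 2), Add(U, Mul(-1, Mul(2, U))))) = Add(3, Mul(Rational(1, 2), Add(U, Mul(-2, U)))) = Add(3, Mul(Rational(1, 2), Mul(-1, U))) = Add(3, Mul(Rational(-1, 2), U)))
Function('g')(T, A) = Rational(1, 145) (Function('g')(T, A) = Mul(Rational(1, 5), Rational(1, 29)) = Rational(1, 145))
Mul(Add(Function('g')(Function('I')(-6), Function('J')(-5)), 298), Pow(20, 2)) = Mul(Add(Rational(1, 145), 298), Pow(20, 2)) = Mul(Rational(43211, 145), 400) = Rational(3456880, 29)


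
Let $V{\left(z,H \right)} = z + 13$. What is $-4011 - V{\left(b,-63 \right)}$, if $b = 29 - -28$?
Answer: $-4081$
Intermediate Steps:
$b = 57$ ($b = 29 + 28 = 57$)
$V{\left(z,H \right)} = 13 + z$
$-4011 - V{\left(b,-63 \right)} = -4011 - \left(13 + 57\right) = -4011 - 70 = -4081$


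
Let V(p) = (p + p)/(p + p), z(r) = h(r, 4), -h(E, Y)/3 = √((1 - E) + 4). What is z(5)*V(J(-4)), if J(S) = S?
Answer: 0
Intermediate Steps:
h(E, Y) = -3*√(5 - E) (h(E, Y) = -3*√((1 - E) + 4) = -3*√(5 - E))
z(r) = -3*√(5 - r)
V(p) = 1 (V(p) = (2*p)/((2*p)) = (2*p)*(1/(2*p)) = 1)
z(5)*V(J(-4)) = -3*√(5 - 1*5)*1 = -3*√(5 - 5)*1 = -3*√0*1 = -3*0*1 = 0*1 = 0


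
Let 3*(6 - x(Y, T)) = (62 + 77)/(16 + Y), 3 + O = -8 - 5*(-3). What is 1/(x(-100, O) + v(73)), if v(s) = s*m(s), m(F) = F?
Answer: 252/1344559 ≈ 0.00018742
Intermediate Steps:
O = 4 (O = -3 + (-8 - 5*(-3)) = -3 + (-8 + 15) = -3 + 7 = 4)
v(s) = s² (v(s) = s*s = s²)
x(Y, T) = 6 - 139/(3*(16 + Y)) (x(Y, T) = 6 - (62 + 77)/(3*(16 + Y)) = 6 - 139/(3*(16 + Y)))
1/(x(-100, O) + v(73)) = 1/((149 + 18*(-100))/(3*(16 - 100)) + 73²) = 1/((⅓)*(149 - 1800)/(-84) + 5329) = 1/((⅓)*(-1/84)*(-1651) + 5329) = 1/(1651/252 + 5329) = 1/(1344559/252) = 252/1344559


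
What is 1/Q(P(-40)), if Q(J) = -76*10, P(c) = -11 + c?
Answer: -1/760 ≈ -0.0013158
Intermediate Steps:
Q(J) = -760
1/Q(P(-40)) = 1/(-760) = -1/760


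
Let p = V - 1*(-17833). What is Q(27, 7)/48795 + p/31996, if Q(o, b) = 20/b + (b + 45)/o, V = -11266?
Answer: 60591472969/295075270980 ≈ 0.20534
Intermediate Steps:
Q(o, b) = 20/b + (45 + b)/o
p = 6567 (p = -11266 - 1*(-17833) = -11266 + 17833 = 6567)
Q(27, 7)/48795 + p/31996 = (20/7 + 45/27 + 7/27)/48795 + 6567/31996 = (20*(⅐) + 45*(1/27) + 7*(1/27))*(1/48795) + 6567*(1/31996) = (20/7 + 5/3 + 7/27)*(1/48795) + 6567/31996 = (904/189)*(1/48795) + 6567/31996 = 904/9222255 + 6567/31996 = 60591472969/295075270980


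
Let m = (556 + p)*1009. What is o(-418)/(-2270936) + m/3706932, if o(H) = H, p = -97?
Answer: 21943549129/175379277674 ≈ 0.12512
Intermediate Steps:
m = 463131 (m = (556 - 97)*1009 = 459*1009 = 463131)
o(-418)/(-2270936) + m/3706932 = -418/(-2270936) + 463131/3706932 = -418*(-1/2270936) + 463131*(1/3706932) = 209/1135468 + 154377/1235644 = 21943549129/175379277674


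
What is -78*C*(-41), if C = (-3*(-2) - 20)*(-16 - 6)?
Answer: 984984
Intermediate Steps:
C = 308 (C = (6 - 20)*(-22) = -14*(-22) = 308)
-78*C*(-41) = -78*308*(-41) = -24024*(-41) = 984984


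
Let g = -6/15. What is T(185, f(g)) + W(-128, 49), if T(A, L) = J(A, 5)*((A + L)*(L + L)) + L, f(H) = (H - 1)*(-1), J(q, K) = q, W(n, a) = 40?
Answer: 482983/5 ≈ 96597.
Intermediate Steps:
g = -⅖ (g = -6*1/15 = -⅖ ≈ -0.40000)
f(H) = 1 - H (f(H) = (-1 + H)*(-1) = 1 - H)
T(A, L) = L + 2*A*L*(A + L) (T(A, L) = A*((A + L)*(L + L)) + L = A*((A + L)*(2*L)) + L = A*(2*L*(A + L)) + L = 2*A*L*(A + L) + L = L + 2*A*L*(A + L))
T(185, f(g)) + W(-128, 49) = (1 - 1*(-⅖))*(1 + 2*185² + 2*185*(1 - 1*(-⅖))) + 40 = (1 + ⅖)*(1 + 2*34225 + 2*185*(1 + ⅖)) + 40 = 7*(1 + 68450 + 2*185*(7/5))/5 + 40 = 7*(1 + 68450 + 518)/5 + 40 = (7/5)*68969 + 40 = 482783/5 + 40 = 482983/5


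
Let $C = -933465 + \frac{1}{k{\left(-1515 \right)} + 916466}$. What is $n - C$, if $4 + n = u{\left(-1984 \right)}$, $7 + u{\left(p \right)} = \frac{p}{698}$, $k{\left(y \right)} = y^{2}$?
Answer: $\frac{1046286881941365}{1120880159} \approx 9.3345 \cdot 10^{5}$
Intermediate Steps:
$u{\left(p \right)} = -7 + \frac{p}{698}$
$n = - \frac{4831}{349}$ ($n = -4 + \left(-7 + \frac{1}{698} \left(-1984\right)\right) = -4 - \frac{3435}{349} = - \frac{4831}{349} \approx -13.842$)
$C = - \frac{2998001139314}{3211691}$ ($C = -933465 + \frac{1}{\left(-1515\right)^{2} + 916466} = -933465 + \frac{1}{2295225 + 916466} = -933465 + \frac{1}{3211691} = - \frac{2998001139314}{3211691} \approx -9.3347 \cdot 10^{5}$)
$n - C = - \frac{4831}{349} - - \frac{2998001139314}{3211691} = - \frac{4831}{349} + \frac{2998001139314}{3211691} = \frac{1046286881941365}{1120880159}$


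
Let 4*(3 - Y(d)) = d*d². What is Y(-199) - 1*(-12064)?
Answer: 7928867/4 ≈ 1.9822e+6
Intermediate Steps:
Y(d) = 3 - d³/4 (Y(d) = 3 - d*d²/4 = 3 - d³/4)
Y(-199) - 1*(-12064) = (3 - ¼*(-199)³) - 1*(-12064) = (3 - ¼*(-7880599)) + 12064 = (3 + 7880599/4) + 12064 = 7880611/4 + 12064 = 7928867/4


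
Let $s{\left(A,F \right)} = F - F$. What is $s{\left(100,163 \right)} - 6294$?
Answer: $-6294$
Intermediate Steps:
$s{\left(A,F \right)} = 0$
$s{\left(100,163 \right)} - 6294 = 0 - 6294 = -6294$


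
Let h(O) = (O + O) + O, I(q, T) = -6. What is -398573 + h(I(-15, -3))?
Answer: -398591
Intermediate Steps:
h(O) = 3*O (h(O) = 2*O + O = 3*O)
-398573 + h(I(-15, -3)) = -398573 + 3*(-6) = -398573 - 18 = -398591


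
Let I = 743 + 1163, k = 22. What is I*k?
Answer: 41932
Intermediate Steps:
I = 1906
I*k = 1906*22 = 41932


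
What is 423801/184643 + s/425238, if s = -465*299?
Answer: 51514816711/26172406678 ≈ 1.9683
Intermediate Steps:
s = -139035
423801/184643 + s/425238 = 423801/184643 - 139035/425238 = 423801*(1/184643) - 139035*1/425238 = 423801/184643 - 46345/141746 = 51514816711/26172406678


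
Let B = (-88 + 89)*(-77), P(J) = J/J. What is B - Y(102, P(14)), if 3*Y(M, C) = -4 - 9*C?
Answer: -218/3 ≈ -72.667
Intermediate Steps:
P(J) = 1
Y(M, C) = -4/3 - 3*C (Y(M, C) = (-4 - 9*C)/3 = -4/3 - 3*C)
B = -77 (B = 1*(-77) = -77)
B - Y(102, P(14)) = -77 - (-4/3 - 3*1) = -77 - (-4/3 - 3) = -77 - 1*(-13/3) = -77 + 13/3 = -218/3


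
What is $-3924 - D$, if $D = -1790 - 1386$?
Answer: $-748$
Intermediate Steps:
$D = -3176$
$-3924 - D = -3924 - -3176 = -3924 + 3176 = -748$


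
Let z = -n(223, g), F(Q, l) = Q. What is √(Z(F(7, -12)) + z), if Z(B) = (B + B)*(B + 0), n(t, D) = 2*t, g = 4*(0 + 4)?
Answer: 2*I*√87 ≈ 18.655*I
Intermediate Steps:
g = 16 (g = 4*4 = 16)
Z(B) = 2*B² (Z(B) = (2*B)*B = 2*B²)
z = -446 (z = -2*223 = -1*446 = -446)
√(Z(F(7, -12)) + z) = √(2*7² - 446) = √(2*49 - 446) = √(98 - 446) = √(-348) = 2*I*√87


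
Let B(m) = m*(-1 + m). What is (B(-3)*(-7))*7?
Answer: -588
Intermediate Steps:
(B(-3)*(-7))*7 = (-3*(-1 - 3)*(-7))*7 = (-3*(-4)*(-7))*7 = (12*(-7))*7 = -84*7 = -588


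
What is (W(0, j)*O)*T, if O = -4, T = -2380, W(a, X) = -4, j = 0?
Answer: -38080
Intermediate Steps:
(W(0, j)*O)*T = -4*(-4)*(-2380) = 16*(-2380) = -38080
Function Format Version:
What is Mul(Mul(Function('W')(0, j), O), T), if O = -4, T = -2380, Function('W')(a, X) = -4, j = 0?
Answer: -38080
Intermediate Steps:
Mul(Mul(Function('W')(0, j), O), T) = Mul(Mul(-4, -4), -2380) = Mul(16, -2380) = -38080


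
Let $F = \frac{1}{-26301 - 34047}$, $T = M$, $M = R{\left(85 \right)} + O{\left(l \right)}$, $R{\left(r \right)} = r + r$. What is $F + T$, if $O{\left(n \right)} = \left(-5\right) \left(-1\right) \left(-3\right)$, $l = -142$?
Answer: $\frac{9353939}{60348} \approx 155.0$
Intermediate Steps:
$O{\left(n \right)} = -15$ ($O{\left(n \right)} = 5 \left(-3\right) = -15$)
$R{\left(r \right)} = 2 r$
$M = 155$ ($M = 2 \cdot 85 - 15 = 170 - 15 = 155$)
$T = 155$
$F = - \frac{1}{60348}$ ($F = \frac{1}{-60348} = - \frac{1}{60348} \approx -1.6571 \cdot 10^{-5}$)
$F + T = - \frac{1}{60348} + 155 = \frac{9353939}{60348}$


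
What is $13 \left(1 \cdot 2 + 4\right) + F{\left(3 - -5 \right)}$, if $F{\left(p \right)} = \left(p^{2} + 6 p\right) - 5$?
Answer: $185$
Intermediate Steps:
$F{\left(p \right)} = -5 + p^{2} + 6 p$
$13 \left(1 \cdot 2 + 4\right) + F{\left(3 - -5 \right)} = 13 \left(1 \cdot 2 + 4\right) + \left(-5 + \left(3 - -5\right)^{2} + 6 \left(3 - -5\right)\right) = 13 \left(2 + 4\right) + \left(-5 + \left(3 + 5\right)^{2} + 6 \left(3 + 5\right)\right) = 13 \cdot 6 + \left(-5 + 8^{2} + 6 \cdot 8\right) = 78 + \left(-5 + 64 + 48\right) = 78 + 107 = 185$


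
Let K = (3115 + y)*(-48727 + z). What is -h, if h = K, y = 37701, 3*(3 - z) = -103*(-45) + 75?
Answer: 2052799904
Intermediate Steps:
z = -1567 (z = 3 - (-103*(-45) + 75)/3 = 3 - (4635 + 75)/3 = 3 - ⅓*4710 = 3 - 1570 = -1567)
K = -2052799904 (K = (3115 + 37701)*(-48727 - 1567) = 40816*(-50294) = -2052799904)
h = -2052799904
-h = -1*(-2052799904) = 2052799904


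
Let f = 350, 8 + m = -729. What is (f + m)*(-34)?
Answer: 13158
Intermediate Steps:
m = -737 (m = -8 - 729 = -737)
(f + m)*(-34) = (350 - 737)*(-34) = -387*(-34) = 13158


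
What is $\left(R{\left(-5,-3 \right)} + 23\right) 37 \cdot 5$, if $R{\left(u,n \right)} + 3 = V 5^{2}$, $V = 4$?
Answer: $22200$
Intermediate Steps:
$R{\left(u,n \right)} = 97$ ($R{\left(u,n \right)} = -3 + 4 \cdot 5^{2} = -3 + 4 \cdot 25 = -3 + 100 = 97$)
$\left(R{\left(-5,-3 \right)} + 23\right) 37 \cdot 5 = \left(97 + 23\right) 37 \cdot 5 = 120 \cdot 37 \cdot 5 = 4440 \cdot 5 = 22200$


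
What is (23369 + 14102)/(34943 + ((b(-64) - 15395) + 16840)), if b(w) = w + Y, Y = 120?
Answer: 37471/36444 ≈ 1.0282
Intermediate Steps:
b(w) = 120 + w (b(w) = w + 120 = 120 + w)
(23369 + 14102)/(34943 + ((b(-64) - 15395) + 16840)) = (23369 + 14102)/(34943 + (((120 - 64) - 15395) + 16840)) = 37471/(34943 + ((56 - 15395) + 16840)) = 37471/(34943 + (-15339 + 16840)) = 37471/(34943 + 1501) = 37471/36444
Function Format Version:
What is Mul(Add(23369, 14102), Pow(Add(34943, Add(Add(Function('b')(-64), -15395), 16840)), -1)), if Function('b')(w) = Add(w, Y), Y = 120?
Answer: Rational(37471, 36444) ≈ 1.0282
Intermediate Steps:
Function('b')(w) = Add(120, w) (Function('b')(w) = Add(w, 120) = Add(120, w))
Mul(Add(23369, 14102), Pow(Add(34943, Add(Add(Function('b')(-64), -15395), 16840)), -1)) = Mul(Add(23369, 14102), Pow(Add(34943, Add(Add(Add(120, -64), -15395), 16840)), -1)) = Mul(37471, Pow(Add(34943, Add(Add(56, -15395), 16840)), -1)) = Mul(37471, Pow(Add(34943, Add(-15339, 16840)), -1)) = Mul(37471, Pow(Add(34943, 1501), -1)) = Mul(37471, Pow(36444, -1)) = Mul(37471, Rational(1, 36444)) = Rational(37471, 36444)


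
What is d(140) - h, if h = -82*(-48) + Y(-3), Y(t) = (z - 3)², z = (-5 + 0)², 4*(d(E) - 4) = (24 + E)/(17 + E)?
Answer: -693271/157 ≈ -4415.7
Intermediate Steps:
d(E) = 4 + (24 + E)/(4*(17 + E)) (d(E) = 4 + ((24 + E)/(17 + E))/4 = 4 + (24 + E)/(4*(17 + E)))
z = 25 (z = (-5)² = 25)
Y(t) = 484 (Y(t) = (25 - 3)² = 22² = 484)
h = 4420 (h = -82*(-48) + 484 = 3936 + 484 = 4420)
d(140) - h = (296 + 17*140)/(4*(17 + 140)) - 1*4420 = (¼)*(296 + 2380)/157 - 4420 = (¼)*(1/157)*2676 - 4420 = 669/157 - 4420 = -693271/157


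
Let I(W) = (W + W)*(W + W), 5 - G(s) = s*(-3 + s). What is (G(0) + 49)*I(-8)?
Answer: 13824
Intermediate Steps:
G(s) = 5 - s*(-3 + s)
I(W) = 4*W² (I(W) = (2*W)*(2*W) = 4*W²)
(G(0) + 49)*I(-8) = ((5 - 1*0² + 3*0) + 49)*(4*(-8)²) = ((5 - 1*0 + 0) + 49)*(4*64) = ((5 + 0 + 0) + 49)*256 = (5 + 49)*256 = 54*256 = 13824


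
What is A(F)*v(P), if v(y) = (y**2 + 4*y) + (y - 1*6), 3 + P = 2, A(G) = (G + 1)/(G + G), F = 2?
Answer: -15/2 ≈ -7.5000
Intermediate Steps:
A(G) = (1 + G)/(2*G) (A(G) = (1 + G)/((2*G)) = (1 + G)*(1/(2*G)) = (1 + G)/(2*G))
P = -1 (P = -3 + 2 = -1)
v(y) = -6 + y**2 + 5*y (v(y) = (y**2 + 4*y) + (y - 6) = (y**2 + 4*y) + (-6 + y) = -6 + y**2 + 5*y)
A(F)*v(P) = ((1/2)*(1 + 2)/2)*(-6 + (-1)**2 + 5*(-1)) = ((1/2)*(1/2)*3)*(-6 + 1 - 5) = (3/4)*(-10) = -15/2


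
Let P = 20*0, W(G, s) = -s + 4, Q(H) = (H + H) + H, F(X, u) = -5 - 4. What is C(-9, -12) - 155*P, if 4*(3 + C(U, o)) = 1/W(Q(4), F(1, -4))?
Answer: -155/52 ≈ -2.9808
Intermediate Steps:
F(X, u) = -9
Q(H) = 3*H (Q(H) = 2*H + H = 3*H)
W(G, s) = 4 - s
P = 0
C(U, o) = -155/52 (C(U, o) = -3 + 1/(4*(4 - 1*(-9))) = -3 + 1/(4*(4 + 9)) = -3 + (¼)/13 = -3 + (¼)*(1/13) = -3 + 1/52 = -155/52)
C(-9, -12) - 155*P = -155/52 - 155*0 = -155/52 + 0 = -155/52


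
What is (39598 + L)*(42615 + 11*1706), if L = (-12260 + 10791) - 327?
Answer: 2320324562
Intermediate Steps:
L = -1796 (L = -1469 - 327 = -1796)
(39598 + L)*(42615 + 11*1706) = (39598 - 1796)*(42615 + 11*1706) = 37802*(42615 + 18766) = 37802*61381 = 2320324562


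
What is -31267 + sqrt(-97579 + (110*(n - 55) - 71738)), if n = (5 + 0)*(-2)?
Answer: -31267 + I*sqrt(176467) ≈ -31267.0 + 420.08*I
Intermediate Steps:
n = -10 (n = 5*(-2) = -10)
-31267 + sqrt(-97579 + (110*(n - 55) - 71738)) = -31267 + sqrt(-97579 + (110*(-10 - 55) - 71738)) = -31267 + sqrt(-97579 + (110*(-65) - 71738)) = -31267 + sqrt(-97579 + (-7150 - 71738)) = -31267 + sqrt(-97579 - 78888) = -31267 + sqrt(-176467) = -31267 + I*sqrt(176467)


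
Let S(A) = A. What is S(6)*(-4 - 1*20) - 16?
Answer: -160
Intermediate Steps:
S(6)*(-4 - 1*20) - 16 = 6*(-4 - 1*20) - 16 = 6*(-4 - 20) - 16 = 6*(-24) - 16 = -144 - 16 = -160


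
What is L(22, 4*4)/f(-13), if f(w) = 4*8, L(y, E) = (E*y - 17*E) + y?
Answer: 51/16 ≈ 3.1875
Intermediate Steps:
L(y, E) = y - 17*E + E*y (L(y, E) = (-17*E + E*y) + y = y - 17*E + E*y)
f(w) = 32
L(22, 4*4)/f(-13) = (22 - 68*4 + (4*4)*22)/32 = (22 - 17*16 + 16*22)*(1/32) = (22 - 272 + 352)*(1/32) = 102*(1/32) = 51/16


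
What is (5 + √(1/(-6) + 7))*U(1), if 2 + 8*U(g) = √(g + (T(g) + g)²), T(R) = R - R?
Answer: -(2 - √2)*(30 + √246)/48 ≈ -0.55753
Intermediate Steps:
T(R) = 0
U(g) = -¼ + √(g + g²)/8 (U(g) = -¼ + √(g + (0 + g)²)/8 = -¼ + √(g + g²)/8)
(5 + √(1/(-6) + 7))*U(1) = (5 + √(1/(-6) + 7))*(-¼ + √(1*(1 + 1))/8) = (5 + √(1*(-⅙) + 7))*(-¼ + √(1*2)/8) = (5 + √(-⅙ + 7))*(-¼ + √2/8) = (5 + √(41/6))*(-¼ + √2/8) = (5 + √246/6)*(-¼ + √2/8)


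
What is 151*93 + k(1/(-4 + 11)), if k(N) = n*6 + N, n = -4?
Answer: 98134/7 ≈ 14019.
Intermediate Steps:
k(N) = -24 + N (k(N) = -4*6 + N = -24 + N)
151*93 + k(1/(-4 + 11)) = 151*93 + (-24 + 1/(-4 + 11)) = 14043 + (-24 + 1/7) = 14043 + (-24 + ⅐) = 14043 - 167/7 = 98134/7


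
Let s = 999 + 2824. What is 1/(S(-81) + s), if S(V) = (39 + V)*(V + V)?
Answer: 1/10627 ≈ 9.4100e-5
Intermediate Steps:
S(V) = 2*V*(39 + V) (S(V) = (39 + V)*(2*V) = 2*V*(39 + V))
s = 3823
1/(S(-81) + s) = 1/(2*(-81)*(39 - 81) + 3823) = 1/(2*(-81)*(-42) + 3823) = 1/(6804 + 3823) = 1/10627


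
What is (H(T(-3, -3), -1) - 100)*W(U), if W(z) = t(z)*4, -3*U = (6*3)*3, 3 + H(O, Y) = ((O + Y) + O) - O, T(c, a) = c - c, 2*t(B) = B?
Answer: 3744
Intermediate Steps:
t(B) = B/2
T(c, a) = 0
H(O, Y) = -3 + O + Y (H(O, Y) = -3 + (((O + Y) + O) - O) = -3 + ((Y + 2*O) - O) = -3 + (O + Y) = -3 + O + Y)
U = -18 (U = -6*3*3/3 = -6*3 = -⅓*54 = -18)
W(z) = 2*z (W(z) = (z/2)*4 = 2*z)
(H(T(-3, -3), -1) - 100)*W(U) = ((-3 + 0 - 1) - 100)*(2*(-18)) = (-4 - 100)*(-36) = -104*(-36) = 3744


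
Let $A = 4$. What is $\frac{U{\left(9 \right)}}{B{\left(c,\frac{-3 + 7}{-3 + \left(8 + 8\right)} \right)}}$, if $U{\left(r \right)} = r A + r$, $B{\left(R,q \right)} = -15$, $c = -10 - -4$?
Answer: $-3$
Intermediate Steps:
$c = -6$ ($c = -10 + 4 = -6$)
$U{\left(r \right)} = 5 r$ ($U{\left(r \right)} = r 4 + r = 4 r + r = 5 r$)
$\frac{U{\left(9 \right)}}{B{\left(c,\frac{-3 + 7}{-3 + \left(8 + 8\right)} \right)}} = \frac{5 \cdot 9}{-15} = 45 \left(- \frac{1}{15}\right) = -3$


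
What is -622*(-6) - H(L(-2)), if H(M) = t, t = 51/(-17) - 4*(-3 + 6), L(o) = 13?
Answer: 3747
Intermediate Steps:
t = -15 (t = 51*(-1/17) - 4*3 = -3 - 12 = -15)
H(M) = -15
-622*(-6) - H(L(-2)) = -622*(-6) - 1*(-15) = 3732 + 15 = 3747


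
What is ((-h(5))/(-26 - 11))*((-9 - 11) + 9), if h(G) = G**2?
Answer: -275/37 ≈ -7.4324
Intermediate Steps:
((-h(5))/(-26 - 11))*((-9 - 11) + 9) = ((-1*5**2)/(-26 - 11))*((-9 - 11) + 9) = (-1*25/(-37))*(-20 + 9) = -25*(-1/37)*(-11) = (25/37)*(-11) = -275/37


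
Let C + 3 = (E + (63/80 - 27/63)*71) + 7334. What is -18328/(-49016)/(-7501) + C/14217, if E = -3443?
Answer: 33567478372719/121966842677680 ≈ 0.27522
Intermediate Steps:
C = 2191551/560 (C = -3 + ((-3443 + (63/80 - 27/63)*71) + 7334) = -3 + ((-3443 + (63*(1/80) - 27*1/63)*71) + 7334) = -3 + ((-3443 + (63/80 - 3/7)*71) + 7334) = -3 + ((-3443 + (201/560)*71) + 7334) = -3 + ((-3443 + 14271/560) + 7334) = -3 + (-1913809/560 + 7334) = -3 + 2193231/560 = 2191551/560 ≈ 3913.5)
-18328/(-49016)/(-7501) + C/14217 = -18328/(-49016)/(-7501) + (2191551/560)/14217 = -18328*(-1/49016)*(-1/7501) + (2191551/560)*(1/14217) = (2291/6127)*(-1/7501) + 730517/2653840 = -2291/45958627 + 730517/2653840 = 33567478372719/121966842677680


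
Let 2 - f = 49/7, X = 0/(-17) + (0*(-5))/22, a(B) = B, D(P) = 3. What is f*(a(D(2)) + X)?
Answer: -15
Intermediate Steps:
X = 0 (X = 0*(-1/17) + 0*(1/22) = 0 + 0 = 0)
f = -5 (f = 2 - 49/7 = 2 - 1*7 = 2 - 7 = -5)
f*(a(D(2)) + X) = -5*(3 + 0) = -5*3 = -15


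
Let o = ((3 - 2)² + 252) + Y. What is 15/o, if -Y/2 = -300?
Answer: 15/853 ≈ 0.017585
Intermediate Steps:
Y = 600 (Y = -2*(-300) = 600)
o = 853 (o = ((3 - 2)² + 252) + 600 = (1² + 252) + 600 = (1 + 252) + 600 = 253 + 600 = 853)
15/o = 15/853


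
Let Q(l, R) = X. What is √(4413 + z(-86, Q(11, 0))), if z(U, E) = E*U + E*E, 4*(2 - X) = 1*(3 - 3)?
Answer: √4245 ≈ 65.154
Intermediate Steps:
X = 2 (X = 2 - (3 - 3)/4 = 2 - 0/4 = 2 - ¼*0 = 2 + 0 = 2)
Q(l, R) = 2
z(U, E) = E² + E*U (z(U, E) = E*U + E² = E² + E*U)
√(4413 + z(-86, Q(11, 0))) = √(4413 + 2*(2 - 86)) = √(4413 + 2*(-84)) = √(4413 - 168) = √4245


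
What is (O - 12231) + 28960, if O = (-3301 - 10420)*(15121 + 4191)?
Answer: -264963223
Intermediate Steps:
O = -264979952 (O = -13721*19312 = -264979952)
(O - 12231) + 28960 = (-264979952 - 12231) + 28960 = -264992183 + 28960 = -264963223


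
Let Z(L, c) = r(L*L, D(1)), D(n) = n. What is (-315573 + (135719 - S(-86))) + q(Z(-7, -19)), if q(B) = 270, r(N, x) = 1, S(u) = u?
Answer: -179498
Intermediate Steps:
Z(L, c) = 1
(-315573 + (135719 - S(-86))) + q(Z(-7, -19)) = (-315573 + (135719 - 1*(-86))) + 270 = (-315573 + (135719 + 86)) + 270 = (-315573 + 135805) + 270 = -179768 + 270 = -179498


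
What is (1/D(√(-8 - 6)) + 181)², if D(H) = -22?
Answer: 15848361/484 ≈ 32745.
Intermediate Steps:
(1/D(√(-8 - 6)) + 181)² = (1/(-22) + 181)² = (-1/22 + 181)² = (3981/22)² = 15848361/484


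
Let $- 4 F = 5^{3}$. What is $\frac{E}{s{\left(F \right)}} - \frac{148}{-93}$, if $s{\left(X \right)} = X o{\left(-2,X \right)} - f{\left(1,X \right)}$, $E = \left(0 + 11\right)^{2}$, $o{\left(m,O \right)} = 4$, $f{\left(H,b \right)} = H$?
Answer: $\frac{2465}{3906} \approx 0.63108$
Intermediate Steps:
$F = - \frac{125}{4}$ ($F = - \frac{5^{3}}{4} = \left(- \frac{1}{4}\right) 125 = - \frac{125}{4} \approx -31.25$)
$E = 121$ ($E = 11^{2} = 121$)
$s{\left(X \right)} = -1 + 4 X$ ($s{\left(X \right)} = X 4 - 1 = 4 X - 1 = -1 + 4 X$)
$\frac{E}{s{\left(F \right)}} - \frac{148}{-93} = \frac{121}{-1 + 4 \left(- \frac{125}{4}\right)} - \frac{148}{-93} = \frac{121}{-1 - 125} - - \frac{148}{93} = \frac{121}{-126} + \frac{148}{93} = 121 \left(- \frac{1}{126}\right) + \frac{148}{93} = - \frac{121}{126} + \frac{148}{93} = \frac{2465}{3906}$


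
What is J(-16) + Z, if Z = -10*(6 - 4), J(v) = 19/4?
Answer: -61/4 ≈ -15.250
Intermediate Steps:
J(v) = 19/4 (J(v) = 19*(¼) = 19/4)
Z = -20 (Z = -10*2 = -20)
J(-16) + Z = 19/4 - 20 = -61/4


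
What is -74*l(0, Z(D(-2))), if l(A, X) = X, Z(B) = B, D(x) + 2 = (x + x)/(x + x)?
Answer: 74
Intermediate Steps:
D(x) = -1 (D(x) = -2 + (x + x)/(x + x) = -2 + (2*x)/((2*x)) = -2 + (2*x)*(1/(2*x)) = -2 + 1 = -1)
-74*l(0, Z(D(-2))) = -74*(-1) = 74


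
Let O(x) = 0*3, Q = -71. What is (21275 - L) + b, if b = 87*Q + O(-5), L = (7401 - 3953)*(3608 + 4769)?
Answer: -28868798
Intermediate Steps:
L = 28883896 (L = 3448*8377 = 28883896)
O(x) = 0
b = -6177 (b = 87*(-71) + 0 = -6177 + 0 = -6177)
(21275 - L) + b = (21275 - 1*28883896) - 6177 = (21275 - 28883896) - 6177 = -28862621 - 6177 = -28868798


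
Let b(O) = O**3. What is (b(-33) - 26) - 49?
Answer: -36012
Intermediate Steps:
(b(-33) - 26) - 49 = ((-33)**3 - 26) - 49 = (-35937 - 26) - 49 = -35963 - 49 = -36012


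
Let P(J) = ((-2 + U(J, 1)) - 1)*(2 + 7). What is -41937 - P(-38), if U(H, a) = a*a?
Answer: -41919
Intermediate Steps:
U(H, a) = a²
P(J) = -18 (P(J) = ((-2 + 1²) - 1)*(2 + 7) = ((-2 + 1) - 1)*9 = (-1 - 1)*9 = -2*9 = -18)
-41937 - P(-38) = -41937 - 1*(-18) = -41937 + 18 = -41919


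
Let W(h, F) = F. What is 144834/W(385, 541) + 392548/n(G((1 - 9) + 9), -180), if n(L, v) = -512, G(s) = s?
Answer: -34553365/69248 ≈ -498.98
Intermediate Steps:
144834/W(385, 541) + 392548/n(G((1 - 9) + 9), -180) = 144834/541 + 392548/(-512) = 144834*(1/541) + 392548*(-1/512) = 144834/541 - 98137/128 = -34553365/69248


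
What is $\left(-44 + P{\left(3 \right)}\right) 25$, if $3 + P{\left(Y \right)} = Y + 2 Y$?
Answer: $-950$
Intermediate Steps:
$P{\left(Y \right)} = -3 + 3 Y$ ($P{\left(Y \right)} = -3 + \left(Y + 2 Y\right) = -3 + 3 Y$)
$\left(-44 + P{\left(3 \right)}\right) 25 = \left(-44 + \left(-3 + 3 \cdot 3\right)\right) 25 = \left(-44 + \left(-3 + 9\right)\right) 25 = \left(-44 + 6\right) 25 = \left(-38\right) 25 = -950$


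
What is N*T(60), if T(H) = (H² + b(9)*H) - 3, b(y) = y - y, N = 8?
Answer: 28776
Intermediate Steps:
b(y) = 0
T(H) = -3 + H² (T(H) = (H² + 0*H) - 3 = (H² + 0) - 3 = H² - 3 = -3 + H²)
N*T(60) = 8*(-3 + 60²) = 8*(-3 + 3600) = 8*3597 = 28776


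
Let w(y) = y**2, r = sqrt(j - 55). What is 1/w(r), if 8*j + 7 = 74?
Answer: -8/373 ≈ -0.021448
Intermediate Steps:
j = 67/8 (j = -7/8 + (1/8)*74 = -7/8 + 37/4 = 67/8 ≈ 8.3750)
r = I*sqrt(746)/4 (r = sqrt(67/8 - 55) = sqrt(-373/8) = I*sqrt(746)/4 ≈ 6.8282*I)
1/w(r) = 1/((I*sqrt(746)/4)**2) = 1/(-373/8) = -8/373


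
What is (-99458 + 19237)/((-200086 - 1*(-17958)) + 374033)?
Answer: -80221/191905 ≈ -0.41802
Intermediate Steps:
(-99458 + 19237)/((-200086 - 1*(-17958)) + 374033) = -80221/((-200086 + 17958) + 374033) = -80221/(-182128 + 374033) = -80221/191905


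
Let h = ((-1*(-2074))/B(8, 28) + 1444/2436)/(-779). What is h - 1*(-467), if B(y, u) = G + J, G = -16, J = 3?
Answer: 2881407554/6167343 ≈ 467.20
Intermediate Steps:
B(y, u) = -13 (B(y, u) = -16 + 3 = -13)
h = 1258373/6167343 (h = (-1*(-2074)/(-13) + 1444/2436)/(-779) = (2074*(-1/13) + 1444*(1/2436))*(-1/779) = (-2074/13 + 361/609)*(-1/779) = -1258373/7917*(-1/779) = 1258373/6167343 ≈ 0.20404)
h - 1*(-467) = 1258373/6167343 - 1*(-467) = 1258373/6167343 + 467 = 2881407554/6167343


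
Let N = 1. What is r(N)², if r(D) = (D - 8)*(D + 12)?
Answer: 8281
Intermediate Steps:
r(D) = (-8 + D)*(12 + D)
r(N)² = (-96 + 1² + 4*1)² = (-96 + 1 + 4)² = (-91)² = 8281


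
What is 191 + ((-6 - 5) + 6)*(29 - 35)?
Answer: 221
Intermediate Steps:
191 + ((-6 - 5) + 6)*(29 - 35) = 191 + (-11 + 6)*(-6) = 191 - 5*(-6) = 191 + 30 = 221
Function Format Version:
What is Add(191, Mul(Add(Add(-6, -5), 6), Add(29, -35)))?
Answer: 221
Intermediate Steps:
Add(191, Mul(Add(Add(-6, -5), 6), Add(29, -35))) = Add(191, Mul(Add(-11, 6), -6)) = Add(191, Mul(-5, -6)) = Add(191, 30) = 221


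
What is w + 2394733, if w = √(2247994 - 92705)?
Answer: 2394733 + √2155289 ≈ 2.3962e+6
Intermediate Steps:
w = √2155289 ≈ 1468.1
w + 2394733 = √2155289 + 2394733 = 2394733 + √2155289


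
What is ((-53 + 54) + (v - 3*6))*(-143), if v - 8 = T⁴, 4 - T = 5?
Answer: 1144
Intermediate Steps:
T = -1 (T = 4 - 1*5 = 4 - 5 = -1)
v = 9 (v = 8 + (-1)⁴ = 8 + 1 = 9)
((-53 + 54) + (v - 3*6))*(-143) = ((-53 + 54) + (9 - 3*6))*(-143) = (1 + (9 - 18))*(-143) = (1 - 9)*(-143) = -8*(-143) = 1144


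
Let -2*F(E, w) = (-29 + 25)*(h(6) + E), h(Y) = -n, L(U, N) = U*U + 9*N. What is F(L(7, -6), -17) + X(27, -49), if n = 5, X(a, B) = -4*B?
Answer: 176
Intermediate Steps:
L(U, N) = U² + 9*N
h(Y) = -5 (h(Y) = -1*5 = -5)
F(E, w) = -10 + 2*E (F(E, w) = -(-29 + 25)*(-5 + E)/2 = -(-2)*(-5 + E) = -(20 - 4*E)/2 = -10 + 2*E)
F(L(7, -6), -17) + X(27, -49) = (-10 + 2*(7² + 9*(-6))) - 4*(-49) = (-10 + 2*(49 - 54)) + 196 = (-10 + 2*(-5)) + 196 = (-10 - 10) + 196 = -20 + 196 = 176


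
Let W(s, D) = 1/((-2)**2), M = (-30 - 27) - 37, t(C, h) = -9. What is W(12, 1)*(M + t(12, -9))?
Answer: -103/4 ≈ -25.750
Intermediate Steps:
M = -94 (M = -57 - 37 = -94)
W(s, D) = 1/4
W(12, 1)*(M + t(12, -9)) = (-94 - 9)/4 = (1/4)*(-103) = -103/4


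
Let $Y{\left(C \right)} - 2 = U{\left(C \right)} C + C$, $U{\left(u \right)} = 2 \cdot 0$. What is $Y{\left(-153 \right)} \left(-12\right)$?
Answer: $1812$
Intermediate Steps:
$U{\left(u \right)} = 0$
$Y{\left(C \right)} = 2 + C$ ($Y{\left(C \right)} = 2 + \left(0 C + C\right) = 2 + \left(0 + C\right) = 2 + C$)
$Y{\left(-153 \right)} \left(-12\right) = \left(2 - 153\right) \left(-12\right) = \left(-151\right) \left(-12\right) = 1812$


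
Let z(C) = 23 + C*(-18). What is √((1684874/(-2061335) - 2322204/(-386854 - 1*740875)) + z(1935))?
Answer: I*√650818527209858212999932785/136742779895 ≈ 186.56*I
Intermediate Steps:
z(C) = 23 - 18*C
√((1684874/(-2061335) - 2322204/(-386854 - 1*740875)) + z(1935)) = √((1684874/(-2061335) - 2322204/(-386854 - 1*740875)) + (23 - 18*1935)) = √((1684874*(-1/2061335) - 2322204/(-386854 - 740875)) + (23 - 34830)) = √((-1684874/2061335 - 2322204/(-1127729)) - 34807) = √((-1684874/2061335 - 2322204*(-1/1127729)) - 34807) = √((-1684874/2061335 + 2322204/1127729) - 34807) = √(169809359482/136742779895 - 34807) = √(-4759436130445783/136742779895) = I*√650818527209858212999932785/136742779895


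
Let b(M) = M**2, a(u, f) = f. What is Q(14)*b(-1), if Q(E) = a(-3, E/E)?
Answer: 1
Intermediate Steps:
Q(E) = 1 (Q(E) = E/E = 1)
Q(14)*b(-1) = 1*(-1)**2 = 1*1 = 1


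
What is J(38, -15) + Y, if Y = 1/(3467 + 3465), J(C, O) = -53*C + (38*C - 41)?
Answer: -4235451/6932 ≈ -611.00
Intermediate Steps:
J(C, O) = -41 - 15*C (J(C, O) = -53*C + (-41 + 38*C) = -41 - 15*C)
Y = 1/6932 ≈ 0.00014426
J(38, -15) + Y = (-41 - 15*38) + 1/6932 = (-41 - 570) + 1/6932 = -611 + 1/6932 = -4235451/6932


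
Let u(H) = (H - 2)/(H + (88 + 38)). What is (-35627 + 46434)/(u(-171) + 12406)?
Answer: 486315/558443 ≈ 0.87084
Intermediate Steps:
u(H) = (-2 + H)/(126 + H) (u(H) = (-2 + H)/(H + 126) = (-2 + H)/(126 + H))
(-35627 + 46434)/(u(-171) + 12406) = (-35627 + 46434)/((-2 - 171)/(126 - 171) + 12406) = 10807/(-173/(-45) + 12406) = 10807/(-1/45*(-173) + 12406) = 10807/(173/45 + 12406) = 10807/(558443/45) = 10807*(45/558443) = 486315/558443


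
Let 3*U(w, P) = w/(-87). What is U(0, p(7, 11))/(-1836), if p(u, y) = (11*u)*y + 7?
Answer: 0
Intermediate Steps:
p(u, y) = 7 + 11*u*y (p(u, y) = 11*u*y + 7 = 7 + 11*u*y)
U(w, P) = -w/261 (U(w, P) = (w/(-87))/3 = (w*(-1/87))/3 = (-w/87)/3 = -w/261)
U(0, p(7, 11))/(-1836) = -1/261*0/(-1836) = 0*(-1/1836) = 0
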